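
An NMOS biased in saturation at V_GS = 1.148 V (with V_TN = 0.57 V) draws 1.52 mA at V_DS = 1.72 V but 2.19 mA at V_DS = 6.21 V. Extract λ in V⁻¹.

With V_GS fixed, I_D ∝ (1 + λ V_DS) in saturation, so I_D2/I_D1 = (1 + λ V_DS2)/(1 + λ V_DS1).
2.19/1.52 = 1.441 = (1 + 6.21 λ)/(1 + 1.72 λ).
Solving: λ (I_D1 V_DS2 − I_D2 V_DS1) = I_D2 − I_D1, so λ = (2.19 − 1.52) / (1.52 × 6.21 − 2.19 × 1.72) = 0.67 / 5.67 = 0.118 V⁻¹.

λ = 0.118 V⁻¹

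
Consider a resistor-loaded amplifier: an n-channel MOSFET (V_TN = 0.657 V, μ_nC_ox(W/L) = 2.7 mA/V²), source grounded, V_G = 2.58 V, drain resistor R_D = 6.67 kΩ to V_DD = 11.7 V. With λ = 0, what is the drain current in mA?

I_D = 1.70 mA

V_GS = V_G = 2.58 V, so V_ov = 2.58 − 0.657 = 1.92 V.
Assume saturation: I_D = ½ k_n V_ov² = 0.5 × 2.7 × 1.92² = 4.99 mA, giving V_DS = V_DD − I_D R_D = 11.7 − 4.99 × 6.67 = -21.6 V.
But -21.6 V < V_ov = 1.92 V, so the device is actually in triode.
In triode I_D = k_n[V_ov V_DS − ½ V_DS²] and I_D = (V_DD − V_DS)/R_D. Equating: 9 V_DS² − 35.63 V_DS + 11.7 = 0, giving V_DS = 0.361 V (the root below V_ov).
I_D = (11.7 − 0.361) / 6.67 = 1.7 mA.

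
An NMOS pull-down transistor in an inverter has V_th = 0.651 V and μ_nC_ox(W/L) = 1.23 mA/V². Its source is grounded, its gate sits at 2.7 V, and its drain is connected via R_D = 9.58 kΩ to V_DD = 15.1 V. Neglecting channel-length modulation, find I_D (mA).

V_GS = V_G = 2.7 V, so V_ov = 2.7 − 0.651 = 2.05 V.
Assume saturation: I_D = ½ k_n V_ov² = 0.5 × 1.23 × 2.05² = 2.58 mA, giving V_DS = V_DD − I_D R_D = 15.1 − 2.58 × 9.58 = -9.64 V.
But -9.64 V < V_ov = 2.05 V, so the device is actually in triode.
In triode I_D = k_n[V_ov V_DS − ½ V_DS²] and I_D = (V_DD − V_DS)/R_D. Equating: 5.89 V_DS² − 25.14 V_DS + 15.1 = 0, giving V_DS = 0.723 V (the root below V_ov).
I_D = (15.1 − 0.723) / 9.58 = 1.5 mA.

I_D = 1.50 mA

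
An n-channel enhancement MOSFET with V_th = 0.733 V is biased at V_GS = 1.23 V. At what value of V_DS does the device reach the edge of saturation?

The boundary between triode and saturation is V_DS = V_GS − V_th = V_ov.
V_ov = 1.23 − 0.733 = 0.497 V.

V_DS,sat = 0.497 V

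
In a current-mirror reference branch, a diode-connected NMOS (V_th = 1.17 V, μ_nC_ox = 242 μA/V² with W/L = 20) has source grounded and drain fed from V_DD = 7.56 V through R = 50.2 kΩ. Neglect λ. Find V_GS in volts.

With gate tied to drain, V_GS = V_DS ≥ V_GS − V_th, so the device is in saturation.
k_n = μ_nC_ox · (W/L) = 4.84 mA/V².
KCL at the drain: ½ k_n (V_GS − V_th)² = (V_DD − V_GS)/R.
Let x = V_GS − 1.17. Then 121 x² + x − 6.39 = 0, giving x = 0.225 V (positive root), so V_GS = 1.4 V.
I_D = (V_DD − V_GS)/R = (7.56 − 1.4) / 50.2 = 0.123 mA.

V_GS = 1.40 V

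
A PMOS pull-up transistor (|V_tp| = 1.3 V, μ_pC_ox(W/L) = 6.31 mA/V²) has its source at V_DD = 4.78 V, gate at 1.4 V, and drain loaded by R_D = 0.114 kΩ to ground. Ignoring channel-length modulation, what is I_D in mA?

V_SG = V_DD − V_G = 4.78 − 1.4 = 3.38 V, so V_ov = 3.38 − 1.3 = 2.08 V.
Assume saturation: I_D = ½ k_p V_ov² = 0.5 × 6.31 × 2.08² = 13.6 mA, giving V_SD = V_DD − I_D R_D = 4.78 − 13.6 × 0.114 = 3.22 V.
V_SD = 3.22 V ≥ V_ov = 2.08 V, confirming saturation.

I_D = 13.6 mA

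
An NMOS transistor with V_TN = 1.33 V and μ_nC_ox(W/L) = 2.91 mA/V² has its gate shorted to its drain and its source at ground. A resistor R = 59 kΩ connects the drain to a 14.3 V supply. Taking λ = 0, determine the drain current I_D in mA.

With gate tied to drain, V_GS = V_DS ≥ V_GS − V_TN, so the device is in saturation.
KCL at the drain: ½ k_n (V_GS − V_TN)² = (V_DD − V_GS)/R.
Let x = V_GS − 1.33. Then 85.8 x² + x − 12.97 = 0, giving x = 0.383 V (positive root), so V_GS = 1.71 V.
I_D = (V_DD − V_GS)/R = (14.3 − 1.71) / 59 = 0.213 mA.

I_D = 0.213 mA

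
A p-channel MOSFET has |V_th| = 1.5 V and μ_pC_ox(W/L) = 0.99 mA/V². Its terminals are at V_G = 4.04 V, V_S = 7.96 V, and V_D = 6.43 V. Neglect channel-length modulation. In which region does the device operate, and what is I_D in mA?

Triode; I_D = 2.51 mA

V_SG = V_S − V_G = 7.96 − 4.04 = 3.92 V; V_SD = V_S − V_D = 7.96 − 6.43 = 1.53 V.
V_ov = V_SG − |V_th| = 3.92 − 1.5 = 2.42 V.
Since V_SD = 1.53 V < V_ov = 2.42 V, the device is in the triode region.
I_D = k_p [V_ov · V_SD − ½ V_SD²] = 0.99 × [2.42 × 1.53 − 0.5 × 1.53²] = 2.51 mA.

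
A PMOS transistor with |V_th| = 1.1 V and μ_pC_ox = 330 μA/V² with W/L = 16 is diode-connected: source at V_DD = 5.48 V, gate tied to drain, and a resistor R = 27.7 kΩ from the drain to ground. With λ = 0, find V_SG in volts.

V_SG = 1.34 V

With gate tied to drain, V_SG = V_SD ≥ V_SG − |V_th|, so the device is in saturation.
k_p = μ_pC_ox · (W/L) = 5.28 mA/V².
KCL at the drain: ½ k_p (V_SG − |V_th|)² = (V_DD − V_SG)/R.
Let x = V_SG − 1.1. Then 73.1 x² + x − 4.38 = 0, giving x = 0.238 V (positive root), so V_SG = 1.34 V.
I_D = (V_DD − V_SG)/R = (5.48 − 1.34) / 27.7 = 0.15 mA.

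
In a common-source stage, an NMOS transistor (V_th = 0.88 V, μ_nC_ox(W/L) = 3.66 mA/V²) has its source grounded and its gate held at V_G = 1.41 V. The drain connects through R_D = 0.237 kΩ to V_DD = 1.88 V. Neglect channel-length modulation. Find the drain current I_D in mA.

V_GS = V_G = 1.41 V, so V_ov = 1.41 − 0.88 = 0.53 V.
Assume saturation: I_D = ½ k_n V_ov² = 0.5 × 3.66 × 0.53² = 0.514 mA, giving V_DS = V_DD − I_D R_D = 1.88 − 0.514 × 0.237 = 1.76 V.
V_DS = 1.76 V ≥ V_ov = 0.53 V, confirming saturation.

I_D = 0.514 mA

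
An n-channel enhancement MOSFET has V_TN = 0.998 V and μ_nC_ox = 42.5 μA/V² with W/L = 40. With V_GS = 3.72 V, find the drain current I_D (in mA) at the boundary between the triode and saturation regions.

I_D = 6.30 mA

At the boundary V_DS = V_ov = V_GS − V_TN = 3.72 − 0.998 = 2.72 V.
k_n = μ_nC_ox · (W/L) = 1.7 mA/V².
I_D = ½ k_n V_ov² = 0.5 × 1.7 × 2.72² = 6.3 mA.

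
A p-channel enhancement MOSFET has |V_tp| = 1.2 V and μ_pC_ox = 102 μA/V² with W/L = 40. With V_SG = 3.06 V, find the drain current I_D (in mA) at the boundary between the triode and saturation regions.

At the boundary V_SD = V_ov = V_SG − |V_tp| = 3.06 − 1.2 = 1.86 V.
k_p = μ_pC_ox · (W/L) = 4.08 mA/V².
I_D = ½ k_p V_ov² = 0.5 × 4.08 × 1.86² = 7.06 mA.

I_D = 7.06 mA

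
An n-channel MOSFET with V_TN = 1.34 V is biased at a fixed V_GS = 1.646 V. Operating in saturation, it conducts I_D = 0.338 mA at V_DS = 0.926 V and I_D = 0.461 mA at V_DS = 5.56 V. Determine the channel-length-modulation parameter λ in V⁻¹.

λ = 0.0847 V⁻¹

With V_GS fixed, I_D ∝ (1 + λ V_DS) in saturation, so I_D2/I_D1 = (1 + λ V_DS2)/(1 + λ V_DS1).
0.461/0.338 = 1.364 = (1 + 5.56 λ)/(1 + 0.926 λ).
Solving: λ (I_D1 V_DS2 − I_D2 V_DS1) = I_D2 − I_D1, so λ = (0.461 − 0.338) / (0.338 × 5.56 − 0.461 × 0.926) = 0.123 / 1.45 = 0.0847 V⁻¹.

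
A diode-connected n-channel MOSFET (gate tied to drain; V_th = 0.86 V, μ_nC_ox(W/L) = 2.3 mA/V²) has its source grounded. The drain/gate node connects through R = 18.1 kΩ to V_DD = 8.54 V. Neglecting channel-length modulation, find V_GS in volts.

V_GS = 1.44 V

With gate tied to drain, V_GS = V_DS ≥ V_GS − V_th, so the device is in saturation.
KCL at the drain: ½ k_n (V_GS − V_th)² = (V_DD − V_GS)/R.
Let x = V_GS − 0.86. Then 20.8 x² + x − 7.68 = 0, giving x = 0.584 V (positive root), so V_GS = 1.44 V.
I_D = (V_DD − V_GS)/R = (8.54 − 1.44) / 18.1 = 0.392 mA.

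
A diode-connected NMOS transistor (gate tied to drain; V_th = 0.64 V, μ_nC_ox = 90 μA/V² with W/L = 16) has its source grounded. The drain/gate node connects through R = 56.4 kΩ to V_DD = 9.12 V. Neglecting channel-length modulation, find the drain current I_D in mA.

I_D = 0.142 mA

With gate tied to drain, V_GS = V_DS ≥ V_GS − V_th, so the device is in saturation.
k_n = μ_nC_ox · (W/L) = 1.44 mA/V².
KCL at the drain: ½ k_n (V_GS − V_th)² = (V_DD − V_GS)/R.
Let x = V_GS − 0.64. Then 40.6 x² + x − 8.48 = 0, giving x = 0.445 V (positive root), so V_GS = 1.08 V.
I_D = (V_DD − V_GS)/R = (9.12 − 1.08) / 56.4 = 0.142 mA.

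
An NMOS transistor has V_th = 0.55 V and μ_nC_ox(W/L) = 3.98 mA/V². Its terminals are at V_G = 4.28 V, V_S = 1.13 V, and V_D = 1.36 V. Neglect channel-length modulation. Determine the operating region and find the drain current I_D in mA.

V_GS = V_G − V_S = 4.28 − 1.13 = 3.15 V; V_DS = V_D − V_S = 1.36 − 1.13 = 0.23 V.
V_ov = V_GS − V_th = 3.15 − 0.55 = 2.6 V.
Since V_DS = 0.23 V < V_ov = 2.6 V, the device is in the triode region.
I_D = k_n [V_ov · V_DS − ½ V_DS²] = 3.98 × [2.6 × 0.23 − 0.5 × 0.23²] = 2.27 mA.

Triode; I_D = 2.27 mA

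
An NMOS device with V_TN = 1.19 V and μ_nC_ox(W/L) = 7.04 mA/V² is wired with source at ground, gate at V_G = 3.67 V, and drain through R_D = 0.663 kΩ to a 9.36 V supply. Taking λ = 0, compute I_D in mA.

V_GS = V_G = 3.67 V, so V_ov = 3.67 − 1.19 = 2.48 V.
Assume saturation: I_D = ½ k_n V_ov² = 0.5 × 7.04 × 2.48² = 21.6 mA, giving V_DS = V_DD − I_D R_D = 9.36 − 21.6 × 0.663 = -4.99 V.
But -4.99 V < V_ov = 2.48 V, so the device is actually in triode.
In triode I_D = k_n[V_ov V_DS − ½ V_DS²] and I_D = (V_DD − V_DS)/R_D. Equating: 2.33 V_DS² − 12.58 V_DS + 9.36 = 0, giving V_DS = 0.892 V (the root below V_ov).
I_D = (9.36 − 0.892) / 0.663 = 12.8 mA.

I_D = 12.8 mA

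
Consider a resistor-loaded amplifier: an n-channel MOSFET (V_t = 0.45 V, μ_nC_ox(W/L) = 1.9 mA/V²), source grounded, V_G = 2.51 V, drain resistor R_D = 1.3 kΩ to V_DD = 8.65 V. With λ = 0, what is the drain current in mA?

I_D = 4.03 mA

V_GS = V_G = 2.51 V, so V_ov = 2.51 − 0.45 = 2.06 V.
Assume saturation: I_D = ½ k_n V_ov² = 0.5 × 1.9 × 2.06² = 4.03 mA, giving V_DS = V_DD − I_D R_D = 8.65 − 4.03 × 1.3 = 3.41 V.
V_DS = 3.41 V ≥ V_ov = 2.06 V, confirming saturation.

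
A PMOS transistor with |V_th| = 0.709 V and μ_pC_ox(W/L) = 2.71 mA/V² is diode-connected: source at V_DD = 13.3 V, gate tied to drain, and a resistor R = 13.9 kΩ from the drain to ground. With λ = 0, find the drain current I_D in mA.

I_D = 0.849 mA

With gate tied to drain, V_SG = V_SD ≥ V_SG − |V_th|, so the device is in saturation.
KCL at the drain: ½ k_p (V_SG − |V_th|)² = (V_DD − V_SG)/R.
Let x = V_SG − 0.709. Then 18.8 x² + x − 12.59 = 0, giving x = 0.792 V (positive root), so V_SG = 1.5 V.
I_D = (V_DD − V_SG)/R = (13.3 − 1.5) / 13.9 = 0.849 mA.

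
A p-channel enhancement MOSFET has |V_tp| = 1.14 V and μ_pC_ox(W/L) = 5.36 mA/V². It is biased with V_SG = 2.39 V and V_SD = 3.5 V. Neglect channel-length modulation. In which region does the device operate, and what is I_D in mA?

V_ov = V_SG − |V_tp| = 2.39 − 1.14 = 1.25 V.
Since V_SD = 3.5 V ≥ V_ov = 1.25 V, the device is in saturation.
I_D = ½ k_p V_ov² = 0.5 × 5.36 × 1.25² = 4.19 mA.

Saturation; I_D = 4.19 mA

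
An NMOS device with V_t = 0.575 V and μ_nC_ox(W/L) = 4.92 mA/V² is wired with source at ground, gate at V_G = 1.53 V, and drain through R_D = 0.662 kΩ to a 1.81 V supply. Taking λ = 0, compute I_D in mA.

V_GS = V_G = 1.53 V, so V_ov = 1.53 − 0.575 = 0.955 V.
Assume saturation: I_D = ½ k_n V_ov² = 0.5 × 4.92 × 0.955² = 2.24 mA, giving V_DS = V_DD − I_D R_D = 1.81 − 2.24 × 0.662 = 0.325 V.
But 0.325 V < V_ov = 0.955 V, so the device is actually in triode.
In triode I_D = k_n[V_ov V_DS − ½ V_DS²] and I_D = (V_DD − V_DS)/R_D. Equating: 1.63 V_DS² − 4.11 V_DS + 1.81 = 0, giving V_DS = 0.568 V (the root below V_ov).
I_D = (1.81 − 0.568) / 0.662 = 1.88 mA.

I_D = 1.88 mA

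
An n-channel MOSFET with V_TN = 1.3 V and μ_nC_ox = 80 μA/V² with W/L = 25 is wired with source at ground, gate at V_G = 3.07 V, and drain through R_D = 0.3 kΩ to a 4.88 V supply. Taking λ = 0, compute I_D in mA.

I_D = 3.13 mA

V_GS = V_G = 3.07 V, so V_ov = 3.07 − 1.3 = 1.77 V.
k_n = μ_nC_ox · (W/L) = 2 mA/V².
Assume saturation: I_D = ½ k_n V_ov² = 0.5 × 2 × 1.77² = 3.13 mA, giving V_DS = V_DD − I_D R_D = 4.88 − 3.13 × 0.3 = 3.94 V.
V_DS = 3.94 V ≥ V_ov = 1.77 V, confirming saturation.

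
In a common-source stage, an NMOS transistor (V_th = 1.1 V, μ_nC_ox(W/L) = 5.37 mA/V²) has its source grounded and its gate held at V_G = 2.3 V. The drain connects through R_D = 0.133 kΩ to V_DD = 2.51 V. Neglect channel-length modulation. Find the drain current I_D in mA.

I_D = 3.87 mA

V_GS = V_G = 2.3 V, so V_ov = 2.3 − 1.1 = 1.2 V.
Assume saturation: I_D = ½ k_n V_ov² = 0.5 × 5.37 × 1.2² = 3.87 mA, giving V_DS = V_DD − I_D R_D = 2.51 − 3.87 × 0.133 = 2 V.
V_DS = 2 V ≥ V_ov = 1.2 V, confirming saturation.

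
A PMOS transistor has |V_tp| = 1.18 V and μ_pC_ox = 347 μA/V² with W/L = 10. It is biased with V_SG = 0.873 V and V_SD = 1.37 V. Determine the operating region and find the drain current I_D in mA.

V_SG = 0.873 V < |V_tp| = 1.18 V, so the transistor is in cutoff.

Cutoff; I_D = 0 mA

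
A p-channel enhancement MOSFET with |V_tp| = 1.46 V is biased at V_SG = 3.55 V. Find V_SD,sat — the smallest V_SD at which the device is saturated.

V_SD,sat = 2.09 V

The boundary between triode and saturation is V_SD = V_SG − |V_tp| = V_ov.
V_ov = 3.55 − 1.46 = 2.09 V.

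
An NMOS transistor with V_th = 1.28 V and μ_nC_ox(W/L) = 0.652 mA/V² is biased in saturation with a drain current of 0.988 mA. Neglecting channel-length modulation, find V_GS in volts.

V_GS = 3.02 V

In saturation I_D = ½ k_n (V_GS − V_th)², so V_GS − V_th = √(2 I_D / k_n) = √(2 × 0.988 / 0.652) = 1.74 V.
V_GS = 1.28 + 1.74 = 3.02 V.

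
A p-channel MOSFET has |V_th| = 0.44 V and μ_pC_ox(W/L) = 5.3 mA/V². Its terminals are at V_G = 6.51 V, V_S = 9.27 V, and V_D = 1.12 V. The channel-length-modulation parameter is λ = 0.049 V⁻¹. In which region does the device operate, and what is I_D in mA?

V_SG = V_S − V_G = 9.27 − 6.51 = 2.76 V; V_SD = V_S − V_D = 9.27 − 1.12 = 8.15 V.
V_ov = V_SG − |V_th| = 2.76 − 0.44 = 2.32 V.
Since V_SD = 8.15 V ≥ V_ov = 2.32 V, the device is in saturation.
I_D = ½ k_p V_ov² (1 + λ V_SD) = 0.5 × 5.3 × 2.32² × (1 + 0.049 × 8.15) = 20 mA.

Saturation; I_D = 20.0 mA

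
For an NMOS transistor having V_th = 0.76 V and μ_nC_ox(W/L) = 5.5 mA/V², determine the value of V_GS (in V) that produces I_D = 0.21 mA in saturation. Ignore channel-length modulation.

In saturation I_D = ½ k_n (V_GS − V_th)², so V_GS − V_th = √(2 I_D / k_n) = √(2 × 0.21 / 5.5) = 0.276 V.
V_GS = 0.76 + 0.276 = 1.04 V.

V_GS = 1.04 V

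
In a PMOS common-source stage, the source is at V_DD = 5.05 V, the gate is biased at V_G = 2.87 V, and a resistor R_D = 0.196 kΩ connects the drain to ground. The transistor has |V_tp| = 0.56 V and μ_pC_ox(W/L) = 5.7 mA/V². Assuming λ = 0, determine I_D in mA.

I_D = 7.48 mA

V_SG = V_DD − V_G = 5.05 − 2.87 = 2.18 V, so V_ov = 2.18 − 0.56 = 1.62 V.
Assume saturation: I_D = ½ k_p V_ov² = 0.5 × 5.7 × 1.62² = 7.48 mA, giving V_SD = V_DD − I_D R_D = 5.05 − 7.48 × 0.196 = 3.58 V.
V_SD = 3.58 V ≥ V_ov = 1.62 V, confirming saturation.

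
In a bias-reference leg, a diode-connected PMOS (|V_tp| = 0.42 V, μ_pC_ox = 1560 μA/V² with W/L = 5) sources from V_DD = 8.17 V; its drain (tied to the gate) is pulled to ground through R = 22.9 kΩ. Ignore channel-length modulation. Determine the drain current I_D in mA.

I_D = 0.326 mA

With gate tied to drain, V_SG = V_SD ≥ V_SG − |V_tp|, so the device is in saturation.
k_p = μ_pC_ox · (W/L) = 7.8 mA/V².
KCL at the drain: ½ k_p (V_SG − |V_tp|)² = (V_DD − V_SG)/R.
Let x = V_SG − 0.42. Then 89.3 x² + x − 7.75 = 0, giving x = 0.289 V (positive root), so V_SG = 0.709 V.
I_D = (V_DD − V_SG)/R = (8.17 − 0.709) / 22.9 = 0.326 mA.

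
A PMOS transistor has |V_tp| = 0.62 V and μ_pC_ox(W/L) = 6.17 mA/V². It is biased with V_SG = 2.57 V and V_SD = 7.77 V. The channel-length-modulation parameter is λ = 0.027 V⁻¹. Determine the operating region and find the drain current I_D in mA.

Saturation; I_D = 14.2 mA

V_ov = V_SG − |V_tp| = 2.57 − 0.62 = 1.95 V.
Since V_SD = 7.77 V ≥ V_ov = 1.95 V, the device is in saturation.
I_D = ½ k_p V_ov² (1 + λ V_SD) = 0.5 × 6.17 × 1.95² × (1 + 0.027 × 7.77) = 14.2 mA.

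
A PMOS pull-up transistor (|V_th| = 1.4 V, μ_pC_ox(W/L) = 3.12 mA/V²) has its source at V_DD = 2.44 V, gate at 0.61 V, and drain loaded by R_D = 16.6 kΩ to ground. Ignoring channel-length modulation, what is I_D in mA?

V_SG = V_DD − V_G = 2.44 − 0.61 = 1.83 V, so V_ov = 1.83 − 1.4 = 0.43 V.
Assume saturation: I_D = ½ k_p V_ov² = 0.5 × 3.12 × 0.43² = 0.288 mA, giving V_SD = V_DD − I_D R_D = 2.44 − 0.288 × 16.6 = -2.35 V.
But -2.35 V < V_ov = 0.43 V, so the device is actually in triode.
In triode I_D = k_p[V_ov V_SD − ½ V_SD²] and I_D = (V_DD − V_SD)/R_D. Equating: 25.9 V_SD² − 23.27 V_SD + 2.44 = 0, giving V_SD = 0.121 V (the root below V_ov).
I_D = (2.44 − 0.121) / 16.6 = 0.14 mA.

I_D = 0.140 mA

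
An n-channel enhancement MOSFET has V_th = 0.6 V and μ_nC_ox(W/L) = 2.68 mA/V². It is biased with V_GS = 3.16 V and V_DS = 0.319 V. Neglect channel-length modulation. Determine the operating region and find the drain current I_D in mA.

V_ov = V_GS − V_th = 3.16 − 0.6 = 2.56 V.
Since V_DS = 0.319 V < V_ov = 2.56 V, the device is in the triode region.
I_D = k_n [V_ov · V_DS − ½ V_DS²] = 2.68 × [2.56 × 0.319 − 0.5 × 0.319²] = 2.05 mA.

Triode; I_D = 2.05 mA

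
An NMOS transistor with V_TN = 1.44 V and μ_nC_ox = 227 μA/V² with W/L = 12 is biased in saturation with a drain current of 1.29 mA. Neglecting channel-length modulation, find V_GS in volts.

k_n = μ_nC_ox · (W/L) = 2.724 mA/V².
In saturation I_D = ½ k_n (V_GS − V_TN)², so V_GS − V_TN = √(2 I_D / k_n) = √(2 × 1.29 / 2.724) = 0.973 V.
V_GS = 1.44 + 0.973 = 2.41 V.

V_GS = 2.41 V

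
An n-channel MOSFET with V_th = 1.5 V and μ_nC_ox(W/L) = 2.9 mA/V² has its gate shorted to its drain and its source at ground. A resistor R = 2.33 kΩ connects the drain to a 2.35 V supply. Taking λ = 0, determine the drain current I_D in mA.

I_D = 0.204 mA

With gate tied to drain, V_GS = V_DS ≥ V_GS − V_th, so the device is in saturation.
KCL at the drain: ½ k_n (V_GS − V_th)² = (V_DD − V_GS)/R.
Let x = V_GS − 1.5. Then 3.38 x² + x − 0.85 = 0, giving x = 0.375 V (positive root), so V_GS = 1.87 V.
I_D = (V_DD − V_GS)/R = (2.35 − 1.87) / 2.33 = 0.204 mA.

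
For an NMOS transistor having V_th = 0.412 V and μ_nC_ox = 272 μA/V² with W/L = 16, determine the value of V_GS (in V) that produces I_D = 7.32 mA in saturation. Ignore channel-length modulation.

k_n = μ_nC_ox · (W/L) = 4.352 mA/V².
In saturation I_D = ½ k_n (V_GS − V_th)², so V_GS − V_th = √(2 I_D / k_n) = √(2 × 7.32 / 4.352) = 1.83 V.
V_GS = 0.412 + 1.83 = 2.25 V.

V_GS = 2.25 V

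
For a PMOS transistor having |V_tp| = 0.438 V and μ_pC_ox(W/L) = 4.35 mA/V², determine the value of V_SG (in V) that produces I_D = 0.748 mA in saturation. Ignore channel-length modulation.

V_SG = 1.02 V

In saturation I_D = ½ k_p (V_SG − |V_tp|)², so V_SG − |V_tp| = √(2 I_D / k_p) = √(2 × 0.748 / 4.35) = 0.586 V.
V_SG = 0.438 + 0.586 = 1.02 V.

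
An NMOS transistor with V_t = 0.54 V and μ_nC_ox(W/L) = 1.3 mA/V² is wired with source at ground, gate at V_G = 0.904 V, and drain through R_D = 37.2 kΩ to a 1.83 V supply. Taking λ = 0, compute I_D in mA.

V_GS = V_G = 0.904 V, so V_ov = 0.904 − 0.54 = 0.364 V.
Assume saturation: I_D = ½ k_n V_ov² = 0.5 × 1.3 × 0.364² = 0.0861 mA, giving V_DS = V_DD − I_D R_D = 1.83 − 0.0861 × 37.2 = -1.37 V.
But -1.37 V < V_ov = 0.364 V, so the device is actually in triode.
In triode I_D = k_n[V_ov V_DS − ½ V_DS²] and I_D = (V_DD − V_DS)/R_D. Equating: 24.2 V_DS² − 18.6 V_DS + 1.83 = 0, giving V_DS = 0.116 V (the root below V_ov).
I_D = (1.83 − 0.116) / 37.2 = 0.0461 mA.

I_D = 0.0461 mA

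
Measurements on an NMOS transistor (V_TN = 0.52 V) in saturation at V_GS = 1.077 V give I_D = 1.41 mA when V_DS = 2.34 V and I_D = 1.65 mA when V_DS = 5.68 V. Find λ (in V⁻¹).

λ = 0.0579 V⁻¹

With V_GS fixed, I_D ∝ (1 + λ V_DS) in saturation, so I_D2/I_D1 = (1 + λ V_DS2)/(1 + λ V_DS1).
1.65/1.41 = 1.17 = (1 + 5.68 λ)/(1 + 2.34 λ).
Solving: λ (I_D1 V_DS2 − I_D2 V_DS1) = I_D2 − I_D1, so λ = (1.65 − 1.41) / (1.41 × 5.68 − 1.65 × 2.34) = 0.24 / 4.15 = 0.0579 V⁻¹.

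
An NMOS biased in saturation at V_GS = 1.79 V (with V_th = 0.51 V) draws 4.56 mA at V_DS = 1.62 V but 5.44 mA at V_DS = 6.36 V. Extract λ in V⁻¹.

λ = 0.0436 V⁻¹

With V_GS fixed, I_D ∝ (1 + λ V_DS) in saturation, so I_D2/I_D1 = (1 + λ V_DS2)/(1 + λ V_DS1).
5.44/4.56 = 1.193 = (1 + 6.36 λ)/(1 + 1.62 λ).
Solving: λ (I_D1 V_DS2 − I_D2 V_DS1) = I_D2 − I_D1, so λ = (5.44 − 4.56) / (4.56 × 6.36 − 5.44 × 1.62) = 0.88 / 20.2 = 0.0436 V⁻¹.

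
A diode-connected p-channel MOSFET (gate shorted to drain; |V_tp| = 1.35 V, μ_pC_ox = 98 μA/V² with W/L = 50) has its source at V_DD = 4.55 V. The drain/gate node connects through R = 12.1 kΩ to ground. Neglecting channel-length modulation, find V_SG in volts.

V_SG = 1.66 V

With gate tied to drain, V_SG = V_SD ≥ V_SG − |V_tp|, so the device is in saturation.
k_p = μ_pC_ox · (W/L) = 4.9 mA/V².
KCL at the drain: ½ k_p (V_SG − |V_tp|)² = (V_DD − V_SG)/R.
Let x = V_SG − 1.35. Then 29.6 x² + x − 3.2 = 0, giving x = 0.312 V (positive root), so V_SG = 1.66 V.
I_D = (V_DD − V_SG)/R = (4.55 − 1.66) / 12.1 = 0.239 mA.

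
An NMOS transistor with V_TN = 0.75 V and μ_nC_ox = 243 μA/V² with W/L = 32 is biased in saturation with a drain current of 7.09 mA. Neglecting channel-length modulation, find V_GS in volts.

k_n = μ_nC_ox · (W/L) = 7.776 mA/V².
In saturation I_D = ½ k_n (V_GS − V_TN)², so V_GS − V_TN = √(2 I_D / k_n) = √(2 × 7.09 / 7.776) = 1.35 V.
V_GS = 0.75 + 1.35 = 2.1 V.

V_GS = 2.10 V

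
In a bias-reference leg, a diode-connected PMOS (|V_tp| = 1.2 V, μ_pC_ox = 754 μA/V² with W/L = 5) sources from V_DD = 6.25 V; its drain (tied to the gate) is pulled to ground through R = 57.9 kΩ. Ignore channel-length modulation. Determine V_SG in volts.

With gate tied to drain, V_SG = V_SD ≥ V_SG − |V_tp|, so the device is in saturation.
k_p = μ_pC_ox · (W/L) = 3.77 mA/V².
KCL at the drain: ½ k_p (V_SG − |V_tp|)² = (V_DD − V_SG)/R.
Let x = V_SG − 1.2. Then 109 x² + x − 5.05 = 0, giving x = 0.211 V (positive root), so V_SG = 1.41 V.
I_D = (V_DD − V_SG)/R = (6.25 − 1.41) / 57.9 = 0.0836 mA.

V_SG = 1.41 V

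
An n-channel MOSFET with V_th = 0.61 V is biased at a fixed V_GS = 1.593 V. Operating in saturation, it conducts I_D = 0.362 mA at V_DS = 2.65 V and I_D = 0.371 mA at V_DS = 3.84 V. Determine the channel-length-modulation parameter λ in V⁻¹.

With V_GS fixed, I_D ∝ (1 + λ V_DS) in saturation, so I_D2/I_D1 = (1 + λ V_DS2)/(1 + λ V_DS1).
0.371/0.362 = 1.025 = (1 + 3.84 λ)/(1 + 2.65 λ).
Solving: λ (I_D1 V_DS2 − I_D2 V_DS1) = I_D2 − I_D1, so λ = (0.371 − 0.362) / (0.362 × 3.84 − 0.371 × 2.65) = 0.009 / 0.407 = 0.0221 V⁻¹.

λ = 0.0221 V⁻¹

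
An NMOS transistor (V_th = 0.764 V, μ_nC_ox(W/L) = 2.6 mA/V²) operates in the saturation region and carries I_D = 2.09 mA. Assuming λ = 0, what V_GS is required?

V_GS = 2.03 V

In saturation I_D = ½ k_n (V_GS − V_th)², so V_GS − V_th = √(2 I_D / k_n) = √(2 × 2.09 / 2.6) = 1.27 V.
V_GS = 0.764 + 1.27 = 2.03 V.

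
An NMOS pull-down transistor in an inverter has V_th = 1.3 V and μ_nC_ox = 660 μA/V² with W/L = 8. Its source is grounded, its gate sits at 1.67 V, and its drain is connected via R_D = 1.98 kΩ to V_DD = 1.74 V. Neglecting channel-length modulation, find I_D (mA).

I_D = 0.361 mA

V_GS = V_G = 1.67 V, so V_ov = 1.67 − 1.3 = 0.37 V.
k_n = μ_nC_ox · (W/L) = 5.28 mA/V².
Assume saturation: I_D = ½ k_n V_ov² = 0.5 × 5.28 × 0.37² = 0.361 mA, giving V_DS = V_DD − I_D R_D = 1.74 − 0.361 × 1.98 = 1.02 V.
V_DS = 1.02 V ≥ V_ov = 0.37 V, confirming saturation.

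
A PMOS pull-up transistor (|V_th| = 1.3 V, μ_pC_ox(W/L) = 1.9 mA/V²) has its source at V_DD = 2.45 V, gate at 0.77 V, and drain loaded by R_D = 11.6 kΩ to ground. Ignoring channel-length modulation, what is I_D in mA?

I_D = 0.137 mA

V_SG = V_DD − V_G = 2.45 − 0.77 = 1.68 V, so V_ov = 1.68 − 1.3 = 0.38 V.
Assume saturation: I_D = ½ k_p V_ov² = 0.5 × 1.9 × 0.38² = 0.137 mA, giving V_SD = V_DD − I_D R_D = 2.45 − 0.137 × 11.6 = 0.859 V.
V_SD = 0.859 V ≥ V_ov = 0.38 V, confirming saturation.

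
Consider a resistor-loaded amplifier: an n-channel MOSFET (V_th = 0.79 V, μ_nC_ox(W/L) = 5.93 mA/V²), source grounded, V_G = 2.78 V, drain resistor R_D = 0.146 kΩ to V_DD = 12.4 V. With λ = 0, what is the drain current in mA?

V_GS = V_G = 2.78 V, so V_ov = 2.78 − 0.79 = 1.99 V.
Assume saturation: I_D = ½ k_n V_ov² = 0.5 × 5.93 × 1.99² = 11.7 mA, giving V_DS = V_DD − I_D R_D = 12.4 − 11.7 × 0.146 = 10.7 V.
V_DS = 10.7 V ≥ V_ov = 1.99 V, confirming saturation.

I_D = 11.7 mA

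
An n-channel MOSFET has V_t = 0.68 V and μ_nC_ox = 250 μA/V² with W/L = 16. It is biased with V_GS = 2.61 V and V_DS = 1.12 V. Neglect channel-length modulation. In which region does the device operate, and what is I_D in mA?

k_n = μ_nC_ox · (W/L) = 4 mA/V².
V_ov = V_GS − V_t = 2.61 − 0.68 = 1.93 V.
Since V_DS = 1.12 V < V_ov = 1.93 V, the device is in the triode region.
I_D = k_n [V_ov · V_DS − ½ V_DS²] = 4 × [1.93 × 1.12 − 0.5 × 1.12²] = 6.14 mA.

Triode; I_D = 6.14 mA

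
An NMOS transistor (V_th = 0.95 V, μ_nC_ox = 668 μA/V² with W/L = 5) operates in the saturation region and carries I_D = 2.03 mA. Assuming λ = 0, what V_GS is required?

V_GS = 2.05 V

k_n = μ_nC_ox · (W/L) = 3.34 mA/V².
In saturation I_D = ½ k_n (V_GS − V_th)², so V_GS − V_th = √(2 I_D / k_n) = √(2 × 2.03 / 3.34) = 1.1 V.
V_GS = 0.95 + 1.1 = 2.05 V.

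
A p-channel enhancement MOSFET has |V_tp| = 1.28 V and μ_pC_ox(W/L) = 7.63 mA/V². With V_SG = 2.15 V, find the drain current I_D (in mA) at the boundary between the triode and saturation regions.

I_D = 2.89 mA

At the boundary V_SD = V_ov = V_SG − |V_tp| = 2.15 − 1.28 = 0.87 V.
I_D = ½ k_p V_ov² = 0.5 × 7.63 × 0.87² = 2.89 mA.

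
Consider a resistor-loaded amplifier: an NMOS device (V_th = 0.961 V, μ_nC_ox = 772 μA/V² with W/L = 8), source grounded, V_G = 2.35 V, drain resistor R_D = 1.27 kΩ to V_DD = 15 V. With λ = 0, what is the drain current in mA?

I_D = 5.96 mA

V_GS = V_G = 2.35 V, so V_ov = 2.35 − 0.961 = 1.39 V.
k_n = μ_nC_ox · (W/L) = 6.176 mA/V².
Assume saturation: I_D = ½ k_n V_ov² = 0.5 × 6.176 × 1.39² = 5.96 mA, giving V_DS = V_DD − I_D R_D = 15 − 5.96 × 1.27 = 7.43 V.
V_DS = 7.43 V ≥ V_ov = 1.39 V, confirming saturation.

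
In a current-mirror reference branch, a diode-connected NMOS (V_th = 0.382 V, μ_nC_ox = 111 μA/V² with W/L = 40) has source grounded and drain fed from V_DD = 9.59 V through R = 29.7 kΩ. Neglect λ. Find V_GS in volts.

With gate tied to drain, V_GS = V_DS ≥ V_GS − V_th, so the device is in saturation.
k_n = μ_nC_ox · (W/L) = 4.44 mA/V².
KCL at the drain: ½ k_n (V_GS − V_th)² = (V_DD − V_GS)/R.
Let x = V_GS − 0.382. Then 65.9 x² + x − 9.208 = 0, giving x = 0.366 V (positive root), so V_GS = 0.748 V.
I_D = (V_DD − V_GS)/R = (9.59 − 0.748) / 29.7 = 0.298 mA.

V_GS = 0.748 V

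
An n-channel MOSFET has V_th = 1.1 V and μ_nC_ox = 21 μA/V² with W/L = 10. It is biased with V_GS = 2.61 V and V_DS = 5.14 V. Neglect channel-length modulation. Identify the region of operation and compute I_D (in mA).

Saturation; I_D = 0.239 mA

k_n = μ_nC_ox · (W/L) = 0.21 mA/V².
V_ov = V_GS − V_th = 2.61 − 1.1 = 1.51 V.
Since V_DS = 5.14 V ≥ V_ov = 1.51 V, the device is in saturation.
I_D = ½ k_n V_ov² = 0.5 × 0.21 × 1.51² = 0.239 mA.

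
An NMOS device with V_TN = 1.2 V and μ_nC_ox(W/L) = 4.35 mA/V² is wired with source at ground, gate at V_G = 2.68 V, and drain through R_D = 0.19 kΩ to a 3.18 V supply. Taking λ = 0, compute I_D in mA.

V_GS = V_G = 2.68 V, so V_ov = 2.68 − 1.2 = 1.48 V.
Assume saturation: I_D = ½ k_n V_ov² = 0.5 × 4.35 × 1.48² = 4.76 mA, giving V_DS = V_DD − I_D R_D = 3.18 − 4.76 × 0.19 = 2.27 V.
V_DS = 2.27 V ≥ V_ov = 1.48 V, confirming saturation.

I_D = 4.76 mA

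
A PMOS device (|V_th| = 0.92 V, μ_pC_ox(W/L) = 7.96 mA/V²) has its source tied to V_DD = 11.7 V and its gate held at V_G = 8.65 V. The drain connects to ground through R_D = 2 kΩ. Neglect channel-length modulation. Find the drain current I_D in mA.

V_SG = V_DD − V_G = 11.7 − 8.65 = 3.05 V, so V_ov = 3.05 − 0.92 = 2.13 V.
Assume saturation: I_D = ½ k_p V_ov² = 0.5 × 7.96 × 2.13² = 18.1 mA, giving V_SD = V_DD − I_D R_D = 11.7 − 18.1 × 2 = -24.4 V.
But -24.4 V < V_ov = 2.13 V, so the device is actually in triode.
In triode I_D = k_p[V_ov V_SD − ½ V_SD²] and I_D = (V_DD − V_SD)/R_D. Equating: 7.96 V_SD² − 34.91 V_SD + 11.7 = 0, giving V_SD = 0.366 V (the root below V_ov).
I_D = (11.7 − 0.366) / 2 = 5.67 mA.

I_D = 5.67 mA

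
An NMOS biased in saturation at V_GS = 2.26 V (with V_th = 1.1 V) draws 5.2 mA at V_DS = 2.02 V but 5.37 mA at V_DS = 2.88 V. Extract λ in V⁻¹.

With V_GS fixed, I_D ∝ (1 + λ V_DS) in saturation, so I_D2/I_D1 = (1 + λ V_DS2)/(1 + λ V_DS1).
5.37/5.2 = 1.033 = (1 + 2.88 λ)/(1 + 2.02 λ).
Solving: λ (I_D1 V_DS2 − I_D2 V_DS1) = I_D2 − I_D1, so λ = (5.37 − 5.2) / (5.2 × 2.88 − 5.37 × 2.02) = 0.17 / 4.13 = 0.0412 V⁻¹.

λ = 0.0412 V⁻¹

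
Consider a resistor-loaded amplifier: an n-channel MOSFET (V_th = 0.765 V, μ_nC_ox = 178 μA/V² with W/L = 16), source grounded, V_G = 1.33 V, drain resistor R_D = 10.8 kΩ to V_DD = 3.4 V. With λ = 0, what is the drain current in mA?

I_D = 0.294 mA

V_GS = V_G = 1.33 V, so V_ov = 1.33 − 0.765 = 0.565 V.
k_n = μ_nC_ox · (W/L) = 2.848 mA/V².
Assume saturation: I_D = ½ k_n V_ov² = 0.5 × 2.848 × 0.565² = 0.455 mA, giving V_DS = V_DD − I_D R_D = 3.4 − 0.455 × 10.8 = -1.51 V.
But -1.51 V < V_ov = 0.565 V, so the device is actually in triode.
In triode I_D = k_n[V_ov V_DS − ½ V_DS²] and I_D = (V_DD − V_DS)/R_D. Equating: 15.4 V_DS² − 18.38 V_DS + 3.4 = 0, giving V_DS = 0.229 V (the root below V_ov).
I_D = (3.4 − 0.229) / 10.8 = 0.294 mA.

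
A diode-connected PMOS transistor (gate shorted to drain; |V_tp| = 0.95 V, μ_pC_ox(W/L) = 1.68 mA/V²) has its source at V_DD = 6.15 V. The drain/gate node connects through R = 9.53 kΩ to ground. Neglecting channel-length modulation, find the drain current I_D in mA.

With gate tied to drain, V_SG = V_SD ≥ V_SG − |V_tp|, so the device is in saturation.
KCL at the drain: ½ k_p (V_SG − |V_tp|)² = (V_DD − V_SG)/R.
Let x = V_SG − 0.95. Then 8.01 x² + x − 5.2 = 0, giving x = 0.746 V (positive root), so V_SG = 1.7 V.
I_D = (V_DD − V_SG)/R = (6.15 − 1.7) / 9.53 = 0.467 mA.

I_D = 0.467 mA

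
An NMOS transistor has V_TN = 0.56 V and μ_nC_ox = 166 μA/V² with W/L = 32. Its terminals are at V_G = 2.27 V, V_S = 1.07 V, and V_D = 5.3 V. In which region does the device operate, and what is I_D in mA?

Saturation; I_D = 1.09 mA

V_GS = V_G − V_S = 2.27 − 1.07 = 1.2 V; V_DS = V_D − V_S = 5.3 − 1.07 = 4.23 V.
k_n = μ_nC_ox · (W/L) = 5.312 mA/V².
V_ov = V_GS − V_TN = 1.2 − 0.56 = 0.64 V.
Since V_DS = 4.23 V ≥ V_ov = 0.64 V, the device is in saturation.
I_D = ½ k_n V_ov² = 0.5 × 5.312 × 0.64² = 1.09 mA.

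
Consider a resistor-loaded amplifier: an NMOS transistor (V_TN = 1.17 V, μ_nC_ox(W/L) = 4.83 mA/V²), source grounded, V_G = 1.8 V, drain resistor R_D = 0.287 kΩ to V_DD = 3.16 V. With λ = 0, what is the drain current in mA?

V_GS = V_G = 1.8 V, so V_ov = 1.8 − 1.17 = 0.63 V.
Assume saturation: I_D = ½ k_n V_ov² = 0.5 × 4.83 × 0.63² = 0.959 mA, giving V_DS = V_DD − I_D R_D = 3.16 − 0.959 × 0.287 = 2.88 V.
V_DS = 2.88 V ≥ V_ov = 0.63 V, confirming saturation.

I_D = 0.959 mA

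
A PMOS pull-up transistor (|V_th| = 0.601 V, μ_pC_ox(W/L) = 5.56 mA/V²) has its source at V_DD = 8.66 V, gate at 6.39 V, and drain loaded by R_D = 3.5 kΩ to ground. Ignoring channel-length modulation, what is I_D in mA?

V_SG = V_DD − V_G = 8.66 − 6.39 = 2.27 V, so V_ov = 2.27 − 0.601 = 1.67 V.
Assume saturation: I_D = ½ k_p V_ov² = 0.5 × 5.56 × 1.67² = 7.74 mA, giving V_SD = V_DD − I_D R_D = 8.66 − 7.74 × 3.5 = -18.4 V.
But -18.4 V < V_ov = 1.67 V, so the device is actually in triode.
In triode I_D = k_p[V_ov V_SD − ½ V_SD²] and I_D = (V_DD − V_SD)/R_D. Equating: 9.73 V_SD² − 33.48 V_SD + 8.66 = 0, giving V_SD = 0.282 V (the root below V_ov).
I_D = (8.66 − 0.282) / 3.5 = 2.39 mA.

I_D = 2.39 mA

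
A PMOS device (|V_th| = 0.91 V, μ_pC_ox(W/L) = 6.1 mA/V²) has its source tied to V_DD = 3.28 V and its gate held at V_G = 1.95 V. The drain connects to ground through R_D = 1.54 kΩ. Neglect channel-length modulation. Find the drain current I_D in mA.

V_SG = V_DD − V_G = 3.28 − 1.95 = 1.33 V, so V_ov = 1.33 − 0.91 = 0.42 V.
Assume saturation: I_D = ½ k_p V_ov² = 0.5 × 6.1 × 0.42² = 0.538 mA, giving V_SD = V_DD − I_D R_D = 3.28 − 0.538 × 1.54 = 2.45 V.
V_SD = 2.45 V ≥ V_ov = 0.42 V, confirming saturation.

I_D = 0.538 mA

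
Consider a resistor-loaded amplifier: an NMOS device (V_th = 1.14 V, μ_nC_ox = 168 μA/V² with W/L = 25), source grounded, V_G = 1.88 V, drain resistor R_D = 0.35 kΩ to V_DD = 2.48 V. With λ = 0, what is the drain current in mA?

I_D = 1.15 mA

V_GS = V_G = 1.88 V, so V_ov = 1.88 − 1.14 = 0.74 V.
k_n = μ_nC_ox · (W/L) = 4.2 mA/V².
Assume saturation: I_D = ½ k_n V_ov² = 0.5 × 4.2 × 0.74² = 1.15 mA, giving V_DS = V_DD − I_D R_D = 2.48 − 1.15 × 0.35 = 2.08 V.
V_DS = 2.08 V ≥ V_ov = 0.74 V, confirming saturation.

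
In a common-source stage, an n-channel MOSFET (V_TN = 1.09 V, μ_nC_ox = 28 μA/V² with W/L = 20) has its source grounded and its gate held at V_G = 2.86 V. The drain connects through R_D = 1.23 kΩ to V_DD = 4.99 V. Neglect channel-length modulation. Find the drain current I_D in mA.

V_GS = V_G = 2.86 V, so V_ov = 2.86 − 1.09 = 1.77 V.
k_n = μ_nC_ox · (W/L) = 0.56 mA/V².
Assume saturation: I_D = ½ k_n V_ov² = 0.5 × 0.56 × 1.77² = 0.877 mA, giving V_DS = V_DD − I_D R_D = 4.99 − 0.877 × 1.23 = 3.91 V.
V_DS = 3.91 V ≥ V_ov = 1.77 V, confirming saturation.

I_D = 0.877 mA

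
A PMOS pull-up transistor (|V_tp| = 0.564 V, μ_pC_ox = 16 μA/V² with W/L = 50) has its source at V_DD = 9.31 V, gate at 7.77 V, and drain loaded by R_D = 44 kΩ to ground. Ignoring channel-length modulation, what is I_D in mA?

V_SG = V_DD − V_G = 9.31 − 7.77 = 1.54 V, so V_ov = 1.54 − 0.564 = 0.976 V.
k_p = μ_pC_ox · (W/L) = 0.8 mA/V².
Assume saturation: I_D = ½ k_p V_ov² = 0.5 × 0.8 × 0.976² = 0.381 mA, giving V_SD = V_DD − I_D R_D = 9.31 − 0.381 × 44 = -7.46 V.
But -7.46 V < V_ov = 0.976 V, so the device is actually in triode.
In triode I_D = k_p[V_ov V_SD − ½ V_SD²] and I_D = (V_DD − V_SD)/R_D. Equating: 17.6 V_SD² − 35.36 V_SD + 9.31 = 0, giving V_SD = 0.312 V (the root below V_ov).
I_D = (9.31 − 0.312) / 44 = 0.205 mA.

I_D = 0.205 mA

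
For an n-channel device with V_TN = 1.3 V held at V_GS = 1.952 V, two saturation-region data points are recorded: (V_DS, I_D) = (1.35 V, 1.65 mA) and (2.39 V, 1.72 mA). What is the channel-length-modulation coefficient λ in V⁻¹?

λ = 0.0432 V⁻¹

With V_GS fixed, I_D ∝ (1 + λ V_DS) in saturation, so I_D2/I_D1 = (1 + λ V_DS2)/(1 + λ V_DS1).
1.72/1.65 = 1.042 = (1 + 2.39 λ)/(1 + 1.35 λ).
Solving: λ (I_D1 V_DS2 − I_D2 V_DS1) = I_D2 − I_D1, so λ = (1.72 − 1.65) / (1.65 × 2.39 − 1.72 × 1.35) = 0.07 / 1.62 = 0.0432 V⁻¹.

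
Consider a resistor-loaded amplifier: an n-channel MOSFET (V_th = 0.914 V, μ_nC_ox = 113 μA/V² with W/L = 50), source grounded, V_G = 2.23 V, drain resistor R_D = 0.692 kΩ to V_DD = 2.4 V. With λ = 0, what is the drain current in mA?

V_GS = V_G = 2.23 V, so V_ov = 2.23 − 0.914 = 1.32 V.
k_n = μ_nC_ox · (W/L) = 5.65 mA/V².
Assume saturation: I_D = ½ k_n V_ov² = 0.5 × 5.65 × 1.32² = 4.89 mA, giving V_DS = V_DD − I_D R_D = 2.4 − 4.89 × 0.692 = -0.986 V.
But -0.986 V < V_ov = 1.32 V, so the device is actually in triode.
In triode I_D = k_n[V_ov V_DS − ½ V_DS²] and I_D = (V_DD − V_DS)/R_D. Equating: 1.95 V_DS² − 6.145 V_DS + 2.4 = 0, giving V_DS = 0.457 V (the root below V_ov).
I_D = (2.4 − 0.457) / 0.692 = 2.81 mA.

I_D = 2.81 mA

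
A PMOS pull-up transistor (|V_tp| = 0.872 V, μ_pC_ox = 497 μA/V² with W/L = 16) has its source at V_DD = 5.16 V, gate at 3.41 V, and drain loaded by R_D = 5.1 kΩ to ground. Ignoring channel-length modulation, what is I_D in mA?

I_D = 0.982 mA

V_SG = V_DD − V_G = 5.16 − 3.41 = 1.75 V, so V_ov = 1.75 − 0.872 = 0.878 V.
k_p = μ_pC_ox · (W/L) = 7.952 mA/V².
Assume saturation: I_D = ½ k_p V_ov² = 0.5 × 7.952 × 0.878² = 3.07 mA, giving V_SD = V_DD − I_D R_D = 5.16 − 3.07 × 5.1 = -10.5 V.
But -10.5 V < V_ov = 0.878 V, so the device is actually in triode.
In triode I_D = k_p[V_ov V_SD − ½ V_SD²] and I_D = (V_DD − V_SD)/R_D. Equating: 20.3 V_SD² − 36.61 V_SD + 5.16 = 0, giving V_SD = 0.154 V (the root below V_ov).
I_D = (5.16 − 0.154) / 5.1 = 0.982 mA.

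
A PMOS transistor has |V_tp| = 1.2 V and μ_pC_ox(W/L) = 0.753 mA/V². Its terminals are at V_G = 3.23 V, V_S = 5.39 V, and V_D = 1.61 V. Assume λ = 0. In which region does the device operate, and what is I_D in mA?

Saturation; I_D = 0.347 mA

V_SG = V_S − V_G = 5.39 − 3.23 = 2.16 V; V_SD = V_S − V_D = 5.39 − 1.61 = 3.78 V.
V_ov = V_SG − |V_tp| = 2.16 − 1.2 = 0.96 V.
Since V_SD = 3.78 V ≥ V_ov = 0.96 V, the device is in saturation.
I_D = ½ k_p V_ov² = 0.5 × 0.753 × 0.96² = 0.347 mA.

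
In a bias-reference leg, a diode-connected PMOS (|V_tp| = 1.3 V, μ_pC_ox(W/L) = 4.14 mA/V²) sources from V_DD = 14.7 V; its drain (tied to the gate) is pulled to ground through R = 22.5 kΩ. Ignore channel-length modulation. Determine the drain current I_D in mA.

With gate tied to drain, V_SG = V_SD ≥ V_SG − |V_tp|, so the device is in saturation.
KCL at the drain: ½ k_p (V_SG − |V_tp|)² = (V_DD − V_SG)/R.
Let x = V_SG − 1.3. Then 46.6 x² + x − 13.4 = 0, giving x = 0.526 V (positive root), so V_SG = 1.83 V.
I_D = (V_DD − V_SG)/R = (14.7 − 1.83) / 22.5 = 0.572 mA.

I_D = 0.572 mA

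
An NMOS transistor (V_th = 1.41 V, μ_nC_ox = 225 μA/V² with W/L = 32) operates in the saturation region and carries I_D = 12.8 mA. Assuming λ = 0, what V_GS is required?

k_n = μ_nC_ox · (W/L) = 7.2 mA/V².
In saturation I_D = ½ k_n (V_GS − V_th)², so V_GS − V_th = √(2 I_D / k_n) = √(2 × 12.8 / 7.2) = 1.89 V.
V_GS = 1.41 + 1.89 = 3.3 V.

V_GS = 3.30 V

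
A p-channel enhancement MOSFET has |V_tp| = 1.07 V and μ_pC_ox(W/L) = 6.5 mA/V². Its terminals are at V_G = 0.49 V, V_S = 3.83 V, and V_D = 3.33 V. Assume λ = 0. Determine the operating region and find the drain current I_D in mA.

Triode; I_D = 6.56 mA

V_SG = V_S − V_G = 3.83 − 0.49 = 3.34 V; V_SD = V_S − V_D = 3.83 − 3.33 = 0.5 V.
V_ov = V_SG − |V_tp| = 3.34 − 1.07 = 2.27 V.
Since V_SD = 0.5 V < V_ov = 2.27 V, the device is in the triode region.
I_D = k_p [V_ov · V_SD − ½ V_SD²] = 6.5 × [2.27 × 0.5 − 0.5 × 0.5²] = 6.56 mA.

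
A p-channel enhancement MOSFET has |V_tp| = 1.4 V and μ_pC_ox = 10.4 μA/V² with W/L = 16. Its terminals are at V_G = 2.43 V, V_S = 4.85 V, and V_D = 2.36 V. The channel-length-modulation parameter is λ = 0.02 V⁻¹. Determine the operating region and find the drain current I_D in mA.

Saturation; I_D = 0.0909 mA

V_SG = V_S − V_G = 4.85 − 2.43 = 2.42 V; V_SD = V_S − V_D = 4.85 − 2.36 = 2.49 V.
k_p = μ_pC_ox · (W/L) = 0.1664 mA/V².
V_ov = V_SG − |V_tp| = 2.42 − 1.4 = 1.02 V.
Since V_SD = 2.49 V ≥ V_ov = 1.02 V, the device is in saturation.
I_D = ½ k_p V_ov² (1 + λ V_SD) = 0.5 × 0.1664 × 1.02² × (1 + 0.02 × 2.49) = 0.0909 mA.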